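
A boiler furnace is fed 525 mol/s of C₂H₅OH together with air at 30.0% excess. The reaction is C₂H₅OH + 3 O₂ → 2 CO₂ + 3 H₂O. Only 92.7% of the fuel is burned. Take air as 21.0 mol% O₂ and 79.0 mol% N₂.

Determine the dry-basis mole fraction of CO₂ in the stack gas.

Stoichiometric O₂ = 3 × 525 = 1575 mol/s; O₂ fed = 1575 × 1.300 = 2048 mol/s.
N₂ fed = 2048 × 79/21 = 7702 mol/s.
Fuel reacted = 0.927 × 525 → ξ = 486.7 mol/s.
Outlet (n = n₀ + ν ξ):
  C₂H₅OH: 525 − 1(486.7) = 38.32
  O₂: 2048 − 3(486.7) = 587.5
  N₂: 7702 (inert)
  CO₂: 0 + 2(486.7) = 973.4
  H₂O: 0 + 3(486.7) = 1460
Dry total = 9302 mol/s; y_CO₂ (dry) = 973.4 / 9302 = 0.1046.

0.105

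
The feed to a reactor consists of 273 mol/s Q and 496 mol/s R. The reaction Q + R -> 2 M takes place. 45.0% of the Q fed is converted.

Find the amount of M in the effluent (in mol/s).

246 mol/s

Q reacted = 0.45 × 273 = 122.9 mol/s; ν_Q = −1, so ξ = 122.9/1 = 122.9 mol/s.
Outlet amounts (n = n₀ + ν ξ):
  Q: 273 − 1(122.9) = 150.1
  R: 496 − 1(122.9) = 373.1
  M: 0 + 2(122.9) = 245.7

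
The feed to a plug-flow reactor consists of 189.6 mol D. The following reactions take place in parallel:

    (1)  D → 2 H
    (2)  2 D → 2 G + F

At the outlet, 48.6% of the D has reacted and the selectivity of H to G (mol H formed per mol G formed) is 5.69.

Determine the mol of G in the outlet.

24 mol

Conversion of D: D consumed = 0.486 × 189.6 = 92.15 mol = 1ξ₁ + 2ξ₂.
Selectivity: 2ξ₁ / (2ξ₂) = 5.69 → ξ₁ = 5.69 ξ₂.
Substitute: (1·5.69 + 2) ξ₂ = 92.15 → ξ₂ = 11.98 mol, ξ₁ = 68.18 mol.
Outlet amounts (n = n₀ + Σ ν·ξ):
  D: 189.6 − 1(68.18) − 2(11.98) = 97.45
  H: 0 + 2(68.18) = 136.4
  G: 0 + 2(11.98) = 23.97
  F: 0 + 1(11.98) = 11.98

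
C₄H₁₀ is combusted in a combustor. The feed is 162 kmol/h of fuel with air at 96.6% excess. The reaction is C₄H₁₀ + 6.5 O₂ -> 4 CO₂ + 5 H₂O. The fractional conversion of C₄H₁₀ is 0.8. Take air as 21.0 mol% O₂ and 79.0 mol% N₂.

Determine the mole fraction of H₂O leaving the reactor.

0.0634

Stoichiometric O₂ = 6.5 × 162 = 1053 kmol/h; O₂ fed = 1053 × 1.966 = 2070 kmol/h.
N₂ fed = 2070 × 79/21 = 7788 kmol/h.
Fuel reacted = 0.8 × 162 → ξ = 129.6 kmol/h.
Outlet (n = n₀ + ν ξ):
  C₄H₁₀: 162 − 1(129.6) = 32.4
  O₂: 2070 − 6.5(129.6) = 1228
  N₂: 7788 (inert)
  CO₂: 0 + 4(129.6) = 518.4
  H₂O: 0 + 5(129.6) = 648
Total out = 10210 kmol/h; y_H₂O = 648 / 10210 = 0.06344.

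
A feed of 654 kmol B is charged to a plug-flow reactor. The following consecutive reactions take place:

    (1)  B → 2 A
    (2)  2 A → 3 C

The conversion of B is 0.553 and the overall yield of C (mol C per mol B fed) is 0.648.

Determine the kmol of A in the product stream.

Conversion of B: B consumed = 1ξ₁ = 0.553 × 654 → ξ₁ = 361.7 kmol.
Yield of C: 3ξ₂ / 654 = 0.648 → ξ₂ = 141.3 kmol.
Outlet amounts (n = n₀ + Σ ν·ξ):
  B: 654 − 1(361.7) = 292.3
  A: 0 + 2(361.7) − 2(141.3) = 440.8
  C: 0 + 3(141.3) = 423.8

441 kmol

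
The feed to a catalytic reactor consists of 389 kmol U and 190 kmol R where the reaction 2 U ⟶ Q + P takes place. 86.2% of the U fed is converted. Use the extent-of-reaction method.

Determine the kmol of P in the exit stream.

U reacted = 0.862 × 389 = 335.3 kmol; ν_U = −2, so ξ = 335.3/2 = 167.7 kmol.
Outlet amounts (n = n₀ + ν ξ):
  U: 389 − 2(167.7) = 53.68
  Q: 0 + 1(167.7) = 167.7
  P: 0 + 1(167.7) = 167.7
  R: 190 (inert)

168 kmol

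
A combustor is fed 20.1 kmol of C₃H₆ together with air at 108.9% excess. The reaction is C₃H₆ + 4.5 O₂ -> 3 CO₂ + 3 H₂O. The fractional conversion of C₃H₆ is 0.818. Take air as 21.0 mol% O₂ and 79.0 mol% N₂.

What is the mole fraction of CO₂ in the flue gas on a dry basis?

Stoichiometric O₂ = 4.5 × 20.1 = 90.45 kmol; O₂ fed = 90.45 × 2.089 = 189 kmol.
N₂ fed = 189 × 79/21 = 710.8 kmol.
Fuel reacted = 0.818 × 20.1 → ξ = 16.44 kmol.
Outlet (n = n₀ + ν ξ):
  C₃H₆: 20.1 − 1(16.44) = 3.658
  O₂: 189 − 4.5(16.44) = 115
  N₂: 710.8 (inert)
  CO₂: 0 + 3(16.44) = 49.33
  H₂O: 0 + 3(16.44) = 49.33
Dry total = 878.8 kmol; y_CO₂ (dry) = 49.33 / 878.8 = 0.05613.

0.0561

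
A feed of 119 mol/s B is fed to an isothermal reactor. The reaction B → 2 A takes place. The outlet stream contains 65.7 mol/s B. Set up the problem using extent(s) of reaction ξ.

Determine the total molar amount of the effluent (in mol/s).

172 mol/s

For B: n = n₀ − 1ξ → 65.7 = 119 − 1ξ, giving ξ = 53.3 mol/s.
Outlet amounts (n = n₀ + ν ξ):
  B: 119 − 1(53.3) = 65.7
  A: 0 + 2(53.3) = 106.6
Total out = 65.7 + 106.6 = 172.3 mol/s.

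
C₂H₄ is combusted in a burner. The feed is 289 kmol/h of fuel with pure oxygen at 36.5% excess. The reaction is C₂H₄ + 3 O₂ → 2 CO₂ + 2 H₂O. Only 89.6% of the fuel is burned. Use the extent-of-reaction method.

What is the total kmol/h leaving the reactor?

1470 kmol/h

Stoichiometric O₂ = 3 × 289 = 867 kmol/h; O₂ fed = 867 × 1.365 = 1183 kmol/h.
Fuel reacted = 0.896 × 289 → ξ = 258.9 kmol/h.
Outlet (n = n₀ + ν ξ):
  C₂H₄: 289 − 1(258.9) = 30.06
  O₂: 1183 − 3(258.9) = 406.6
  CO₂: 0 + 2(258.9) = 517.9
  H₂O: 0 + 2(258.9) = 517.9
Total out = 30.06 + 406.6 + 517.9 + 517.9 = 1472 kmol/h.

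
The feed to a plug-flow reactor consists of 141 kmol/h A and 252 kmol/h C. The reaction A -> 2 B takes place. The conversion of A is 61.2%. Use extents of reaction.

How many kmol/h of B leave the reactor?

173 kmol/h

A reacted = 0.612 × 141 = 86.29 kmol/h; ν_A = −1, so ξ = 86.29/1 = 86.29 kmol/h.
Outlet amounts (n = n₀ + ν ξ):
  A: 141 − 1(86.29) = 54.71
  B: 0 + 2(86.29) = 172.6
  C: 252 (inert)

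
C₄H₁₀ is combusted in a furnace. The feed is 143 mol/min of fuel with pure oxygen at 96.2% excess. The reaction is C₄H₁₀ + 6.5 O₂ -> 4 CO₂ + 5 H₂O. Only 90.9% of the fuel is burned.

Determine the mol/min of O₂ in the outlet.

Stoichiometric O₂ = 6.5 × 143 = 929.5 mol/min; O₂ fed = 929.5 × 1.962 = 1824 mol/min.
Fuel reacted = 0.909 × 143 → ξ = 130 mol/min.
Outlet (n = n₀ + ν ξ):
  C₄H₁₀: 143 − 1(130) = 13.01
  O₂: 1824 − 6.5(130) = 978.8
  CO₂: 0 + 4(130) = 519.9
  H₂O: 0 + 5(130) = 649.9

979 mol/min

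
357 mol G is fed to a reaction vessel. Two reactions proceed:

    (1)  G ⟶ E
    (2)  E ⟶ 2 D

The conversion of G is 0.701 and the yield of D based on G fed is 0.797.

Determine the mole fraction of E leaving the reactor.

0.216

Conversion of G: G consumed = 1ξ₁ = 0.701 × 357 → ξ₁ = 250.3 mol.
Yield of D: 2ξ₂ / 357 = 0.797 → ξ₂ = 142.3 mol.
Outlet amounts (n = n₀ + Σ ν·ξ):
  G: 357 − 1(250.3) = 106.7
  E: 0 + 1(250.3) − 1(142.3) = 108
  D: 0 + 2(142.3) = 284.5
Total out = 499.3 mol; y_E = 108 / 499.3 = 0.2163.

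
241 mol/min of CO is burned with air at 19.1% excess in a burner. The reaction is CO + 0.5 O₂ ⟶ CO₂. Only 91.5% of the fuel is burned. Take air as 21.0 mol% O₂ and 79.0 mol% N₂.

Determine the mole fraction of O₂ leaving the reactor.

0.0408

Stoichiometric O₂ = 0.5 × 241 = 120.5 mol/min; O₂ fed = 120.5 × 1.191 = 143.5 mol/min.
N₂ fed = 143.5 × 79/21 = 539.9 mol/min.
Fuel reacted = 0.915 × 241 → ξ = 220.5 mol/min.
Outlet (n = n₀ + ν ξ):
  CO: 241 − 1(220.5) = 20.48
  O₂: 143.5 − 0.5(220.5) = 33.26
  N₂: 539.9 (inert)
  CO₂: 0 + 1(220.5) = 220.5
Total out = 814.1 mol/min; y_O₂ = 33.26 / 814.1 = 0.04085.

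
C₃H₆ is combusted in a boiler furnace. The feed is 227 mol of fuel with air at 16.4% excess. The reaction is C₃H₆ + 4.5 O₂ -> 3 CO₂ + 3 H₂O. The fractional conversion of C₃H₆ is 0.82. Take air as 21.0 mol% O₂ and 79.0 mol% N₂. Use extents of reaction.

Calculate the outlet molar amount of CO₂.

558 mol

Stoichiometric O₂ = 4.5 × 227 = 1022 mol; O₂ fed = 1022 × 1.164 = 1189 mol.
N₂ fed = 1189 × 79/21 = 4473 mol.
Fuel reacted = 0.82 × 227 → ξ = 186.1 mol.
Outlet (n = n₀ + ν ξ):
  C₃H₆: 227 − 1(186.1) = 40.86
  O₂: 1189 − 4.5(186.1) = 351.4
  N₂: 4473 (inert)
  CO₂: 0 + 3(186.1) = 558.4
  H₂O: 0 + 3(186.1) = 558.4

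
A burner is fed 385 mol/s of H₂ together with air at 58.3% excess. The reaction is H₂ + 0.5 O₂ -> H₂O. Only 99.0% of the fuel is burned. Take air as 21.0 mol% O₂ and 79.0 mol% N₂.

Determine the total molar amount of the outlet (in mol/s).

Stoichiometric O₂ = 0.5 × 385 = 192.5 mol/s; O₂ fed = 192.5 × 1.583 = 304.7 mol/s.
N₂ fed = 304.7 × 79/21 = 1146 mol/s.
Fuel reacted = 0.99 × 385 → ξ = 381.1 mol/s.
Outlet (n = n₀ + ν ξ):
  H₂: 385 − 1(381.1) = 3.85
  O₂: 304.7 − 0.5(381.1) = 114.2
  N₂: 1146 (inert)
  H₂O: 0 + 1(381.1) = 381.1
Total out = 3.85 + 114.2 + 1146 + 381.1 = 1646 mol/s.

1650 mol/s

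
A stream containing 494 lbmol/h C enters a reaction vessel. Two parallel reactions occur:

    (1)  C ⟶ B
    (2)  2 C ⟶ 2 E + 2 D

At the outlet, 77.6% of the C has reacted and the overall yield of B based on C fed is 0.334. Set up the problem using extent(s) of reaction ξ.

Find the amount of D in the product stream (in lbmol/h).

218 lbmol/h

Yield of B: 1ξ₁ / 494 = 0.334 → ξ₁ = 165 lbmol/h.
Conversion of C: 1ξ₁ + 2ξ₂ = 0.776 × 494 = 383.3 → ξ₂ = 109.2 lbmol/h.
Outlet amounts (n = n₀ + Σ ν·ξ):
  C: 494 − 1(165) − 2(109.2) = 110.7
  B: 0 + 1(165) = 165
  E: 0 + 2(109.2) = 218.3
  D: 0 + 2(109.2) = 218.3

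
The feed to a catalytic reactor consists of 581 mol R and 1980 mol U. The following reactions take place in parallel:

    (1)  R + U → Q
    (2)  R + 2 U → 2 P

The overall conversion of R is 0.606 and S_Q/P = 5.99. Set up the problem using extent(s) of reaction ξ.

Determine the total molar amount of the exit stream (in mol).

2210 mol

Conversion of R: R consumed = 0.606 × 581 = 352.1 mol = 1ξ₁ + 1ξ₂.
Selectivity: 1ξ₁ / (2ξ₂) = 5.99 → ξ₁ = 11.98 ξ₂.
Substitute: (1·11.98 + 1) ξ₂ = 352.1 → ξ₂ = 27.13 mol, ξ₁ = 325 mol.
Outlet amounts (n = n₀ + Σ ν·ξ):
  R: 581 − 1(325) − 1(27.13) = 228.9
  U: 1980 − 1(325) − 2(27.13) = 1601
  Q: 0 + 1(325) = 325
  P: 0 + 2(27.13) = 54.25
Total out = 228.9 + 1601 + 325 + 54.25 = 2209 mol.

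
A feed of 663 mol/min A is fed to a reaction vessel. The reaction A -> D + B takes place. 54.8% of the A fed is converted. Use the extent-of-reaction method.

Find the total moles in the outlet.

A reacted = 0.548 × 663 = 363.3 mol/min; ν_A = −1, so ξ = 363.3/1 = 363.3 mol/min.
Outlet amounts (n = n₀ + ν ξ):
  A: 663 − 1(363.3) = 299.7
  D: 0 + 1(363.3) = 363.3
  B: 0 + 1(363.3) = 363.3
Total out = 299.7 + 363.3 + 363.3 = 1026 mol/min.

1030 mol/min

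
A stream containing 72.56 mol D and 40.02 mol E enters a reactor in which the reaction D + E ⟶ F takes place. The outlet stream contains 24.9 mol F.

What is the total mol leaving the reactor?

87.7 mol

For F: n = n₀ + 1ξ → 24.9 = 0 + 1ξ, giving ξ = 24.9 mol.
Outlet amounts (n = n₀ + ν ξ):
  D: 72.56 − 1(24.9) = 47.66
  E: 40.02 − 1(24.9) = 15.12
  F: 0 + 1(24.9) = 24.9
Total out = 47.66 + 15.12 + 24.9 = 87.68 mol.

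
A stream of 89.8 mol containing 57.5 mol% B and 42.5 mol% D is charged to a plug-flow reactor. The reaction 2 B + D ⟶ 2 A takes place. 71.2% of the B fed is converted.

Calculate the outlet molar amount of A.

B reacted = 0.712 × 51.63 = 36.76 mol; ν_B = −2, so ξ = 36.76/2 = 18.38 mol.
Outlet amounts (n = n₀ + ν ξ):
  B: 51.63 − 2(18.38) = 14.87
  D: 38.16 − 1(18.38) = 19.78
  A: 0 + 2(18.38) = 36.76

36.8 mol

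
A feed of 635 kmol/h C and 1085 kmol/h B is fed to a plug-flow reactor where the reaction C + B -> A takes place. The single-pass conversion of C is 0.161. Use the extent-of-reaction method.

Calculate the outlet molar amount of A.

C reacted = 0.161 × 635 = 102.2 kmol/h; ν_C = −1, so ξ = 102.2/1 = 102.2 kmol/h.
Outlet amounts (n = n₀ + ν ξ):
  C: 635 − 1(102.2) = 532.8
  B: 1085 − 1(102.2) = 982.8
  A: 0 + 1(102.2) = 102.2

102 kmol/h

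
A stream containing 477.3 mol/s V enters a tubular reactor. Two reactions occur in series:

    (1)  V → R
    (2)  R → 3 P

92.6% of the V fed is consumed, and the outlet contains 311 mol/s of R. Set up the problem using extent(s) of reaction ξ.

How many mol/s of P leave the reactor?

Conversion of V: V consumed = 1ξ₁ = 0.926 × 477.3 → ξ₁ = 442 mol/s.
R balance: n_R = 0 + 1ξ₁ − 1ξ₂ = 311 → ξ₂ = (1·442 − 311)/1 = 131 mol/s.
Outlet amounts (n = n₀ + Σ ν·ξ):
  V: 477.3 − 1(442) = 35.32
  R: 0 + 1(442) − 1(131) = 311
  P: 0 + 3(131) = 392.9

393 mol/s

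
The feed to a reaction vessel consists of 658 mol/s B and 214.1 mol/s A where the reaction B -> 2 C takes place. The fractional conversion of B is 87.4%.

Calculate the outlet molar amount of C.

1150 mol/s

B reacted = 0.874 × 658 = 575.1 mol/s; ν_B = −1, so ξ = 575.1/1 = 575.1 mol/s.
Outlet amounts (n = n₀ + ν ξ):
  B: 658 − 1(575.1) = 82.91
  C: 0 + 2(575.1) = 1150
  A: 214.1 (inert)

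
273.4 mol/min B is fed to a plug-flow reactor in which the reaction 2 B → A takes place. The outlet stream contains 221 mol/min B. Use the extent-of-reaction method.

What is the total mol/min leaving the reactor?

247 mol/min

For B: n = n₀ − 2ξ → 221 = 273.4 − 2ξ, giving ξ = 26.2 mol/min.
Outlet amounts (n = n₀ + ν ξ):
  B: 273.4 − 2(26.2) = 221
  A: 0 + 1(26.2) = 26.2
Total out = 221 + 26.2 = 247.2 mol/min.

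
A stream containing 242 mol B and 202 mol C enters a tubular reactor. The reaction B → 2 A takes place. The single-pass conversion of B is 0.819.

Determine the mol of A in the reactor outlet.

396 mol

B reacted = 0.819 × 242 = 198.2 mol; ν_B = −1, so ξ = 198.2/1 = 198.2 mol.
Outlet amounts (n = n₀ + ν ξ):
  B: 242 − 1(198.2) = 43.8
  A: 0 + 2(198.2) = 396.4
  C: 202 (inert)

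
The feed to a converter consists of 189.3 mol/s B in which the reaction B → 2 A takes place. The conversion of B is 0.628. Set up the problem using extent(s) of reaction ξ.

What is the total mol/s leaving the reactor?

B reacted = 0.628 × 189.3 = 118.9 mol/s; ν_B = −1, so ξ = 118.9/1 = 118.9 mol/s.
Outlet amounts (n = n₀ + ν ξ):
  B: 189.3 − 1(118.9) = 70.42
  A: 0 + 2(118.9) = 237.8
Total out = 70.42 + 237.8 = 308.2 mol/s.

308 mol/s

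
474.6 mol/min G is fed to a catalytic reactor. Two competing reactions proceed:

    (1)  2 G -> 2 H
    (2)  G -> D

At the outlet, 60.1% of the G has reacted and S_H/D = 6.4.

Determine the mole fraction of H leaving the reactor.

0.52

Conversion of G: G consumed = 0.601 × 474.6 = 285.2 mol/min = 2ξ₁ + 1ξ₂.
Selectivity: 2ξ₁ / (1ξ₂) = 6.4 → ξ₁ = 3.2 ξ₂.
Substitute: (2·3.2 + 1) ξ₂ = 285.2 → ξ₂ = 38.55 mol/min, ξ₁ = 123.3 mol/min.
Outlet amounts (n = n₀ + Σ ν·ξ):
  G: 474.6 − 2(123.3) − 1(38.55) = 189.4
  H: 0 + 2(123.3) = 246.7
  D: 0 + 1(38.55) = 38.55
Total out = 474.6 mol/min; y_H = 246.7 / 474.6 = 0.5198.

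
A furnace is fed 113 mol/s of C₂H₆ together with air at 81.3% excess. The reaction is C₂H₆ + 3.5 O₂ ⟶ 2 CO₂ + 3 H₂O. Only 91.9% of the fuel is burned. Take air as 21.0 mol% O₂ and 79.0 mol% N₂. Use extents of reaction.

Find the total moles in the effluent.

Stoichiometric O₂ = 3.5 × 113 = 395.5 mol/s; O₂ fed = 395.5 × 1.813 = 717 mol/s.
N₂ fed = 717 × 79/21 = 2697 mol/s.
Fuel reacted = 0.919 × 113 → ξ = 103.8 mol/s.
Outlet (n = n₀ + ν ξ):
  C₂H₆: 113 − 1(103.8) = 9.153
  O₂: 717 − 3.5(103.8) = 353.6
  N₂: 2697 (inert)
  CO₂: 0 + 2(103.8) = 207.7
  H₂O: 0 + 3(103.8) = 311.5
Total out = 9.153 + 353.6 + 2697 + 207.7 + 311.5 = 3579 mol/s.

3580 mol/s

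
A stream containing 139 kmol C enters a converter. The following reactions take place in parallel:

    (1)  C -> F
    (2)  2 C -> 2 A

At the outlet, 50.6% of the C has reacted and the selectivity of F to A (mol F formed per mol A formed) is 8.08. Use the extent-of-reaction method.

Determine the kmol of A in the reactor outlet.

7.75 kmol

Conversion of C: C consumed = 0.506 × 139 = 70.33 kmol = 1ξ₁ + 2ξ₂.
Selectivity: 1ξ₁ / (2ξ₂) = 8.08 → ξ₁ = 16.16 ξ₂.
Substitute: (1·16.16 + 2) ξ₂ = 70.33 → ξ₂ = 3.873 kmol, ξ₁ = 62.59 kmol.
Outlet amounts (n = n₀ + Σ ν·ξ):
  C: 139 − 1(62.59) − 2(3.873) = 68.67
  F: 0 + 1(62.59) = 62.59
  A: 0 + 2(3.873) = 7.746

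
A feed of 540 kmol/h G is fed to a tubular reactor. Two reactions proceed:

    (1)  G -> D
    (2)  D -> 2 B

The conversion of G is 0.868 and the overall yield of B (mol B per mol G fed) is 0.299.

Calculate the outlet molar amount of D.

Conversion of G: G consumed = 1ξ₁ = 0.868 × 540 → ξ₁ = 468.7 kmol/h.
Yield of B: 2ξ₂ / 540 = 0.299 → ξ₂ = 80.73 kmol/h.
Outlet amounts (n = n₀ + Σ ν·ξ):
  G: 540 − 1(468.7) = 71.28
  D: 0 + 1(468.7) − 1(80.73) = 388
  B: 0 + 2(80.73) = 161.5

388 kmol/h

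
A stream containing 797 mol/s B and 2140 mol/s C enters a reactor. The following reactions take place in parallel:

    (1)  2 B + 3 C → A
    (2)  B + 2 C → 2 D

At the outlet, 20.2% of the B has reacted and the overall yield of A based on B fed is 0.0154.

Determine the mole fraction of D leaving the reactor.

0.0992

Yield of A: 1ξ₁ / 797 = 0.0154 → ξ₁ = 12.27 mol/s.
Conversion of B: 2ξ₁ + 1ξ₂ = 0.202 × 797 = 161 → ξ₂ = 136.4 mol/s.
Outlet amounts (n = n₀ + Σ ν·ξ):
  B: 797 − 2(12.27) − 1(136.4) = 636
  C: 2140 − 3(12.27) − 2(136.4) = 1830
  A: 0 + 1(12.27) = 12.27
  D: 0 + 2(136.4) = 272.9
Total out = 2751 mol/s; y_D = 272.9 / 2751 = 0.09918.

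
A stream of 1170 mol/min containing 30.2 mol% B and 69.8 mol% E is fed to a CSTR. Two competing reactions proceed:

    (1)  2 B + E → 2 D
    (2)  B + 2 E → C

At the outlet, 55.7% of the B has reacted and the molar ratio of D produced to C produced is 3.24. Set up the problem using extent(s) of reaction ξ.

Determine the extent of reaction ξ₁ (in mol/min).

ξ₁ = 75.2 mol/min

Conversion of B: B consumed = 0.557 × 353.3 = 196.8 mol/min = 2ξ₁ + 1ξ₂.
Selectivity: 2ξ₁ / (1ξ₂) = 3.24 → ξ₁ = 1.62 ξ₂.
Substitute: (2·1.62 + 1) ξ₂ = 196.8 → ξ₂ = 46.42 mol/min, ξ₁ = 75.2 mol/min.
Outlet amounts (n = n₀ + Σ ν·ξ):
  B: 353.3 − 2(75.2) − 1(46.42) = 156.5
  E: 816.7 − 1(75.2) − 2(46.42) = 648.6
  D: 0 + 2(75.2) = 150.4
  C: 0 + 1(46.42) = 46.42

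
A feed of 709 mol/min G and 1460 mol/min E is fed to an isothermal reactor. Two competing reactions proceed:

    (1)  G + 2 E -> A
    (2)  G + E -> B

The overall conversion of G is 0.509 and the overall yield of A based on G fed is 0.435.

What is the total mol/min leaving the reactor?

1500 mol/min

Yield of A: 1ξ₁ / 709 = 0.435 → ξ₁ = 308.4 mol/min.
Conversion of G: 1ξ₁ + 1ξ₂ = 0.509 × 709 = 360.9 → ξ₂ = 52.47 mol/min.
Outlet amounts (n = n₀ + Σ ν·ξ):
  G: 709 − 1(308.4) − 1(52.47) = 348.1
  E: 1460 − 2(308.4) − 1(52.47) = 790.7
  A: 0 + 1(308.4) = 308.4
  B: 0 + 1(52.47) = 52.47
Total out = 348.1 + 790.7 + 308.4 + 52.47 = 1500 mol/min.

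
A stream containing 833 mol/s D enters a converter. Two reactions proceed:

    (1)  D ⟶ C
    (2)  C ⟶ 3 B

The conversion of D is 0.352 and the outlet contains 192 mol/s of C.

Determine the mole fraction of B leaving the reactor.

0.293

Conversion of D: D consumed = 1ξ₁ = 0.352 × 833 → ξ₁ = 293.2 mol/s.
C balance: n_C = 0 + 1ξ₁ − 1ξ₂ = 192 → ξ₂ = (1·293.2 − 192)/1 = 101.2 mol/s.
Outlet amounts (n = n₀ + Σ ν·ξ):
  D: 833 − 1(293.2) = 539.8
  C: 0 + 1(293.2) − 1(101.2) = 192
  B: 0 + 3(101.2) = 303.6
Total out = 1035 mol/s; y_B = 303.6 / 1035 = 0.2933.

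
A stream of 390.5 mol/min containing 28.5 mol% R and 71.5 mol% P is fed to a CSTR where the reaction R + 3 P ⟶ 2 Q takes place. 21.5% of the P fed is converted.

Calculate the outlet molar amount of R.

P reacted = 0.215 × 279.2 = 60.03 mol/min; ν_P = −3, so ξ = 60.03/3 = 20.01 mol/min.
Outlet amounts (n = n₀ + ν ξ):
  R: 111.3 − 1(20.01) = 91.28
  P: 279.2 − 3(20.01) = 219.2
  Q: 0 + 2(20.01) = 40.02

91.3 mol/min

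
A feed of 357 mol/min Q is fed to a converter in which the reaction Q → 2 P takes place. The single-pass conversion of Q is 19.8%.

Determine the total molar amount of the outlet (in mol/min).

Q reacted = 0.198 × 357 = 70.69 mol/min; ν_Q = −1, so ξ = 70.69/1 = 70.69 mol/min.
Outlet amounts (n = n₀ + ν ξ):
  Q: 357 − 1(70.69) = 286.3
  P: 0 + 2(70.69) = 141.4
Total out = 286.3 + 141.4 = 427.7 mol/min.

428 mol/min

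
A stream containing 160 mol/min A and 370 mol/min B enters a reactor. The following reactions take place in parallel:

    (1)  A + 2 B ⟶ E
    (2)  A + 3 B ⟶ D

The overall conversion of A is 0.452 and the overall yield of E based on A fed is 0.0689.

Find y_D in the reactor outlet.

0.189

Yield of E: 1ξ₁ / 160 = 0.0689 → ξ₁ = 11.02 mol/min.
Conversion of A: 1ξ₁ + 1ξ₂ = 0.452 × 160 = 72.32 → ξ₂ = 61.3 mol/min.
Outlet amounts (n = n₀ + Σ ν·ξ):
  A: 160 − 1(11.02) − 1(61.3) = 87.68
  B: 370 − 2(11.02) − 3(61.3) = 164.1
  E: 0 + 1(11.02) = 11.02
  D: 0 + 1(61.3) = 61.3
Total out = 324.1 mol/min; y_D = 61.3 / 324.1 = 0.1891.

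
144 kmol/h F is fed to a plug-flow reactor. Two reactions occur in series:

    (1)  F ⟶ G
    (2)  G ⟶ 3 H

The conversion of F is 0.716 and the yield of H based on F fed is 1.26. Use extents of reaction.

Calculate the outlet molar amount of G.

42.6 kmol/h

Conversion of F: F consumed = 1ξ₁ = 0.716 × 144 → ξ₁ = 103.1 kmol/h.
Yield of H: 3ξ₂ / 144 = 1.26 → ξ₂ = 60.48 kmol/h.
Outlet amounts (n = n₀ + Σ ν·ξ):
  F: 144 − 1(103.1) = 40.9
  G: 0 + 1(103.1) − 1(60.48) = 42.62
  H: 0 + 3(60.48) = 181.4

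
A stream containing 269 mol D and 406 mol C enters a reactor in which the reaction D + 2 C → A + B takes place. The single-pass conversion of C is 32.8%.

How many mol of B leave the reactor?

66.6 mol

C reacted = 0.328 × 406 = 133.2 mol; ν_C = −2, so ξ = 133.2/2 = 66.58 mol.
Outlet amounts (n = n₀ + ν ξ):
  D: 269 − 1(66.58) = 202.4
  C: 406 − 2(66.58) = 272.8
  A: 0 + 1(66.58) = 66.58
  B: 0 + 1(66.58) = 66.58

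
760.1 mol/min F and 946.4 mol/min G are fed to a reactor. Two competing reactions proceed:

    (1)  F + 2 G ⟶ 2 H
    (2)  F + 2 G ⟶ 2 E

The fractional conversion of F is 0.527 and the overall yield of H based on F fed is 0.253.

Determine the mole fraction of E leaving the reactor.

Yield of H: 2ξ₁ / 760.1 = 0.253 → ξ₁ = 96.15 mol/min.
Conversion of F: 1ξ₁ + 1ξ₂ = 0.527 × 760.1 = 400.6 → ξ₂ = 304.4 mol/min.
Outlet amounts (n = n₀ + Σ ν·ξ):
  F: 760.1 − 1(96.15) − 1(304.4) = 359.5
  G: 946.4 − 2(96.15) − 2(304.4) = 145.3
  H: 0 + 2(96.15) = 192.3
  E: 0 + 2(304.4) = 608.8
Total out = 1306 mol/min; y_E = 608.8 / 1306 = 0.4662.

0.466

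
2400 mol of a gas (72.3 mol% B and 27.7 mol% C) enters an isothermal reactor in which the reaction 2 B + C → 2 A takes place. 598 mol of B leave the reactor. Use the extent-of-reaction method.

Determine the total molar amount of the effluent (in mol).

For B: n = n₀ − 2ξ → 598 = 1735 − 2ξ, giving ξ = 568.6 mol.
Outlet amounts (n = n₀ + ν ξ):
  B: 1735 − 2(568.6) = 598
  C: 664.8 − 1(568.6) = 96.2
  A: 0 + 2(568.6) = 1137
Total out = 598 + 96.2 + 1137 = 1831 mol.

1830 mol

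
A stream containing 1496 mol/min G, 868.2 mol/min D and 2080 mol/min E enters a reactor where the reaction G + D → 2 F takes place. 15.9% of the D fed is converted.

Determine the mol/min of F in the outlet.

276 mol/min

D reacted = 0.159 × 868.2 = 138 mol/min; ν_D = −1, so ξ = 138/1 = 138 mol/min.
Outlet amounts (n = n₀ + ν ξ):
  G: 1496 − 1(138) = 1358
  D: 868.2 − 1(138) = 730.2
  F: 0 + 2(138) = 276.1
  E: 2080 (inert)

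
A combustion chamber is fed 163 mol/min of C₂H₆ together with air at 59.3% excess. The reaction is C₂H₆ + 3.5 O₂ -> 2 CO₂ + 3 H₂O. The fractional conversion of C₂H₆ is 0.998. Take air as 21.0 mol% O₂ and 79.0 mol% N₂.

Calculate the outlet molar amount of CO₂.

Stoichiometric O₂ = 3.5 × 163 = 570.5 mol/min; O₂ fed = 570.5 × 1.593 = 908.8 mol/min.
N₂ fed = 908.8 × 79/21 = 3419 mol/min.
Fuel reacted = 0.998 × 163 → ξ = 162.7 mol/min.
Outlet (n = n₀ + ν ξ):
  C₂H₆: 163 − 1(162.7) = 0.326
  O₂: 908.8 − 3.5(162.7) = 339.4
  N₂: 3419 (inert)
  CO₂: 0 + 2(162.7) = 325.3
  H₂O: 0 + 3(162.7) = 488

325 mol/min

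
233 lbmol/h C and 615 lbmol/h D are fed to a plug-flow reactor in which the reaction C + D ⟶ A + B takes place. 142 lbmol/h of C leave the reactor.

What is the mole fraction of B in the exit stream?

0.107

For C: n = n₀ − 1ξ → 142 = 233 − 1ξ, giving ξ = 91 lbmol/h.
Outlet amounts (n = n₀ + ν ξ):
  C: 233 − 1(91) = 142
  D: 615 − 1(91) = 524
  A: 0 + 1(91) = 91
  B: 0 + 1(91) = 91
Total out = 848 lbmol/h; y_B = 91 / 848 = 0.1073.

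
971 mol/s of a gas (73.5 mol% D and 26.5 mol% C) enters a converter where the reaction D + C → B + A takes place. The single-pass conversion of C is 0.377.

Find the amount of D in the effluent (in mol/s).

C reacted = 0.377 × 257.3 = 97.01 mol/s; ν_C = −1, so ξ = 97.01/1 = 97.01 mol/s.
Outlet amounts (n = n₀ + ν ξ):
  D: 713.7 − 1(97.01) = 616.7
  C: 257.3 − 1(97.01) = 160.3
  B: 0 + 1(97.01) = 97.01
  A: 0 + 1(97.01) = 97.01

617 mol/s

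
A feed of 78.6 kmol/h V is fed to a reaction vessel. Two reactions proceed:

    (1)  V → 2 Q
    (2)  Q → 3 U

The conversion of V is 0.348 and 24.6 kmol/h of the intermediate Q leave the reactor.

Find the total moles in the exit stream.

166 kmol/h

Conversion of V: V consumed = 1ξ₁ = 0.348 × 78.6 → ξ₁ = 27.35 kmol/h.
Q balance: n_Q = 0 + 2ξ₁ − 1ξ₂ = 24.6 → ξ₂ = (2·27.35 − 24.6)/1 = 30.11 kmol/h.
Outlet amounts (n = n₀ + Σ ν·ξ):
  V: 78.6 − 1(27.35) = 51.25
  Q: 0 + 2(27.35) − 1(30.11) = 24.6
  U: 0 + 3(30.11) = 90.32
Total out = 51.25 + 24.6 + 90.32 = 166.2 kmol/h.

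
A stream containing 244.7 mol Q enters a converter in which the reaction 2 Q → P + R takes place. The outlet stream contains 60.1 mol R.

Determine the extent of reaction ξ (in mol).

ξ = 60.1 mol

For R: n = n₀ + 1ξ → 60.1 = 0 + 1ξ, giving ξ = 60.1 mol.
Outlet amounts (n = n₀ + ν ξ):
  Q: 244.7 − 2(60.1) = 124.5
  P: 0 + 1(60.1) = 60.1
  R: 0 + 1(60.1) = 60.1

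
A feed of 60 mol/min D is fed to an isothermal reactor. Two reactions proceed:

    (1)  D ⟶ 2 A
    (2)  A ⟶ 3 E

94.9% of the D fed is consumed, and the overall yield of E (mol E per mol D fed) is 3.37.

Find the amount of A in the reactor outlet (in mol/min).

Conversion of D: D consumed = 1ξ₁ = 0.949 × 60 → ξ₁ = 56.94 mol/min.
Yield of E: 3ξ₂ / 60 = 3.37 → ξ₂ = 67.4 mol/min.
Outlet amounts (n = n₀ + Σ ν·ξ):
  D: 60 − 1(56.94) = 3.06
  A: 0 + 2(56.94) − 1(67.4) = 46.48
  E: 0 + 3(67.4) = 202.2

46.5 mol/min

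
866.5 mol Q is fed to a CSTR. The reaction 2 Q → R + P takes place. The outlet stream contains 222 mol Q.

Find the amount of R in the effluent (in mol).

For Q: n = n₀ − 2ξ → 222 = 866.5 − 2ξ, giving ξ = 322.2 mol.
Outlet amounts (n = n₀ + ν ξ):
  Q: 866.5 − 2(322.2) = 222
  R: 0 + 1(322.2) = 322.2
  P: 0 + 1(322.2) = 322.2

322 mol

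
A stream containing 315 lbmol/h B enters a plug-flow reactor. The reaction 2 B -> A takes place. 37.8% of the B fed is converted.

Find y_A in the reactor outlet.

B reacted = 0.378 × 315 = 119.1 lbmol/h; ν_B = −2, so ξ = 119.1/2 = 59.54 lbmol/h.
Outlet amounts (n = n₀ + ν ξ):
  B: 315 − 2(59.54) = 195.9
  A: 0 + 1(59.54) = 59.54
Total out = 255.5 lbmol/h; y_A = 59.54 / 255.5 = 0.233.

0.233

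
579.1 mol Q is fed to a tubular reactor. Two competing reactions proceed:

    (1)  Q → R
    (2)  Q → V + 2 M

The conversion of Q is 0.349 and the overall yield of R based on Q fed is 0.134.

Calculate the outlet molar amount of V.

Yield of R: 1ξ₁ / 579.1 = 0.134 → ξ₁ = 77.6 mol.
Conversion of Q: 1ξ₁ + 1ξ₂ = 0.349 × 579.1 = 202.1 → ξ₂ = 124.5 mol.
Outlet amounts (n = n₀ + Σ ν·ξ):
  Q: 579.1 − 1(77.6) − 1(124.5) = 377
  R: 0 + 1(77.6) = 77.6
  V: 0 + 1(124.5) = 124.5
  M: 0 + 2(124.5) = 249

125 mol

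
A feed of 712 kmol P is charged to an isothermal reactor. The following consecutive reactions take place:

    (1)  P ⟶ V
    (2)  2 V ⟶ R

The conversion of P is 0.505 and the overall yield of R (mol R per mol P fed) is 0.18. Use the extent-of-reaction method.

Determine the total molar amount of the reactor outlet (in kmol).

Conversion of P: P consumed = 1ξ₁ = 0.505 × 712 → ξ₁ = 359.6 kmol.
Yield of R: 1ξ₂ / 712 = 0.18 → ξ₂ = 128.2 kmol.
Outlet amounts (n = n₀ + Σ ν·ξ):
  P: 712 − 1(359.6) = 352.4
  V: 0 + 1(359.6) − 2(128.2) = 103.2
  R: 0 + 1(128.2) = 128.2
Total out = 352.4 + 103.2 + 128.2 = 583.8 kmol.

584 kmol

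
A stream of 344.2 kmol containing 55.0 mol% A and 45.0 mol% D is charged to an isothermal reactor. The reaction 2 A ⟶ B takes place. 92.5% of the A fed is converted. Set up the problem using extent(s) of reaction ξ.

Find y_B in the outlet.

A reacted = 0.925 × 189.3 = 175.1 kmol; ν_A = −2, so ξ = 175.1/2 = 87.56 kmol.
Outlet amounts (n = n₀ + ν ξ):
  A: 189.3 − 2(87.56) = 14.2
  B: 0 + 1(87.56) = 87.56
  D: 154.9 (inert)
Total out = 256.6 kmol; y_B = 87.56 / 256.6 = 0.3412.

0.341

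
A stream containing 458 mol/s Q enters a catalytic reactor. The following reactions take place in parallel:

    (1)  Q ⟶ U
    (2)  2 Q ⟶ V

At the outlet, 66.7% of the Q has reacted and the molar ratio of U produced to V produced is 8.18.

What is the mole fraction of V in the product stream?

0.0701

Conversion of Q: Q consumed = 0.667 × 458 = 305.5 mol/s = 1ξ₁ + 2ξ₂.
Selectivity: 1ξ₁ / (1ξ₂) = 8.18 → ξ₁ = 8.18 ξ₂.
Substitute: (1·8.18 + 2) ξ₂ = 305.5 → ξ₂ = 30.01 mol/s, ξ₁ = 245.5 mol/s.
Outlet amounts (n = n₀ + Σ ν·ξ):
  Q: 458 − 1(245.5) − 2(30.01) = 152.5
  U: 0 + 1(245.5) = 245.5
  V: 0 + 1(30.01) = 30.01
Total out = 428 mol/s; y_V = 30.01 / 428 = 0.07011.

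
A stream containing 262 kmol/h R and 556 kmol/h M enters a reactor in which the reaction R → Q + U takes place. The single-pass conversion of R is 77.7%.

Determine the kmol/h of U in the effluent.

R reacted = 0.777 × 262 = 203.6 kmol/h; ν_R = −1, so ξ = 203.6/1 = 203.6 kmol/h.
Outlet amounts (n = n₀ + ν ξ):
  R: 262 − 1(203.6) = 58.43
  Q: 0 + 1(203.6) = 203.6
  U: 0 + 1(203.6) = 203.6
  M: 556 (inert)

204 kmol/h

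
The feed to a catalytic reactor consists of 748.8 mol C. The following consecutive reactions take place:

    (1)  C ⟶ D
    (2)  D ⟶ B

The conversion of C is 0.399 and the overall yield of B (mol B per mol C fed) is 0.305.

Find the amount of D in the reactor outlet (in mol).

70.4 mol

Conversion of C: C consumed = 1ξ₁ = 0.399 × 748.8 → ξ₁ = 298.8 mol.
Yield of B: 1ξ₂ / 748.8 = 0.305 → ξ₂ = 228.4 mol.
Outlet amounts (n = n₀ + Σ ν·ξ):
  C: 748.8 − 1(298.8) = 450
  D: 0 + 1(298.8) − 1(228.4) = 70.39
  B: 0 + 1(228.4) = 228.4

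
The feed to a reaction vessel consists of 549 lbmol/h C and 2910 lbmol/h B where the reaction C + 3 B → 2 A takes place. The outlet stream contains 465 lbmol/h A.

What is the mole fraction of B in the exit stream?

0.739

For A: n = n₀ + 2ξ → 465 = 0 + 2ξ, giving ξ = 232.5 lbmol/h.
Outlet amounts (n = n₀ + ν ξ):
  C: 549 − 1(232.5) = 316.5
  B: 2910 − 3(232.5) = 2212
  A: 0 + 2(232.5) = 465
Total out = 2994 lbmol/h; y_B = 2212 / 2994 = 0.739.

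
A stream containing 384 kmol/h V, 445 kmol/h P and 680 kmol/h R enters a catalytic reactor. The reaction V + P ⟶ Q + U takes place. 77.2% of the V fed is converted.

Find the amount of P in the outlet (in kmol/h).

149 kmol/h

V reacted = 0.772 × 384 = 296.4 kmol/h; ν_V = −1, so ξ = 296.4/1 = 296.4 kmol/h.
Outlet amounts (n = n₀ + ν ξ):
  V: 384 − 1(296.4) = 87.55
  P: 445 − 1(296.4) = 148.6
  Q: 0 + 1(296.4) = 296.4
  U: 0 + 1(296.4) = 296.4
  R: 680 (inert)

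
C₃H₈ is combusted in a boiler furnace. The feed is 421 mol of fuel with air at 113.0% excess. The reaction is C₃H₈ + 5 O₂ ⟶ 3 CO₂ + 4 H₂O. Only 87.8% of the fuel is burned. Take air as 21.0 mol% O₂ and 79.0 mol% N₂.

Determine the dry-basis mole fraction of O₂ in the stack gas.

0.128

Stoichiometric O₂ = 5 × 421 = 2105 mol; O₂ fed = 2105 × 2.130 = 4484 mol.
N₂ fed = 4484 × 79/21 = 16870 mol.
Fuel reacted = 0.878 × 421 → ξ = 369.6 mol.
Outlet (n = n₀ + ν ξ):
  C₃H₈: 421 − 1(369.6) = 51.36
  O₂: 4484 − 5(369.6) = 2635
  N₂: 16870 (inert)
  CO₂: 0 + 3(369.6) = 1109
  H₂O: 0 + 4(369.6) = 1479
Dry total = 20660 mol; y_O₂ (dry) = 2635 / 20660 = 0.1275.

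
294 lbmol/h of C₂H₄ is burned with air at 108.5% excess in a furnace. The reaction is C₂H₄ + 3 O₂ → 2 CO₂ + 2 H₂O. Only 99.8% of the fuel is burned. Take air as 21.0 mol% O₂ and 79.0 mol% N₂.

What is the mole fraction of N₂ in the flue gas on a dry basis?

Stoichiometric O₂ = 3 × 294 = 882 lbmol/h; O₂ fed = 882 × 2.085 = 1839 lbmol/h.
N₂ fed = 1839 × 79/21 = 6918 lbmol/h.
Fuel reacted = 0.998 × 294 → ξ = 293.4 lbmol/h.
Outlet (n = n₀ + ν ξ):
  C₂H₄: 294 − 1(293.4) = 0.588
  O₂: 1839 − 3(293.4) = 958.7
  N₂: 6918 (inert)
  CO₂: 0 + 2(293.4) = 586.8
  H₂O: 0 + 2(293.4) = 586.8
Dry total = 8464 lbmol/h; y_N₂ (dry) = 6918 / 8464 = 0.8173.

0.817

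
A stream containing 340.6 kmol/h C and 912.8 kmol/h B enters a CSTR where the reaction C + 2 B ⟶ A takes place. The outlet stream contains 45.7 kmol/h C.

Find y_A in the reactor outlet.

For C: n = n₀ − 1ξ → 45.7 = 340.6 − 1ξ, giving ξ = 294.9 kmol/h.
Outlet amounts (n = n₀ + ν ξ):
  C: 340.6 − 1(294.9) = 45.7
  B: 912.8 − 2(294.9) = 323
  A: 0 + 1(294.9) = 294.9
Total out = 663.6 kmol/h; y_A = 294.9 / 663.6 = 0.4444.

0.444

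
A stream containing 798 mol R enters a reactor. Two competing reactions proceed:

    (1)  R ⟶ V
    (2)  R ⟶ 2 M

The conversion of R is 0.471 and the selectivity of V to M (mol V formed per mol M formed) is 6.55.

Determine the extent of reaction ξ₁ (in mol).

ξ₁ = 349 mol

Conversion of R: R consumed = 0.471 × 798 = 375.9 mol = 1ξ₁ + 1ξ₂.
Selectivity: 1ξ₁ / (2ξ₂) = 6.55 → ξ₁ = 13.1 ξ₂.
Substitute: (1·13.1 + 1) ξ₂ = 375.9 → ξ₂ = 26.66 mol, ξ₁ = 349.2 mol.
Outlet amounts (n = n₀ + Σ ν·ξ):
  R: 798 − 1(349.2) − 1(26.66) = 422.1
  V: 0 + 1(349.2) = 349.2
  M: 0 + 2(26.66) = 53.31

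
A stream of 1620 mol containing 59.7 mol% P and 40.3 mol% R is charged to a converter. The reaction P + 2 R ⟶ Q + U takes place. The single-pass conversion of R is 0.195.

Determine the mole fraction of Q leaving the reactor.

0.0409

R reacted = 0.195 × 652.9 = 127.3 mol; ν_R = −2, so ξ = 127.3/2 = 63.65 mol.
Outlet amounts (n = n₀ + ν ξ):
  P: 967.1 − 1(63.65) = 903.5
  R: 652.9 − 2(63.65) = 525.6
  Q: 0 + 1(63.65) = 63.65
  U: 0 + 1(63.65) = 63.65
Total out = 1556 mol; y_Q = 63.65 / 1556 = 0.0409.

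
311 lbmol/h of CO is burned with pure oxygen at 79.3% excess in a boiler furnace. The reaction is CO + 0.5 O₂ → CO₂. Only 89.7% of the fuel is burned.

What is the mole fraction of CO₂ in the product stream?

0.619

Stoichiometric O₂ = 0.5 × 311 = 155.5 lbmol/h; O₂ fed = 155.5 × 1.793 = 278.8 lbmol/h.
Fuel reacted = 0.897 × 311 → ξ = 279 lbmol/h.
Outlet (n = n₀ + ν ξ):
  CO: 311 − 1(279) = 32.03
  O₂: 278.8 − 0.5(279) = 139.3
  CO₂: 0 + 1(279) = 279
Total out = 450.3 lbmol/h; y_CO₂ = 279 / 450.3 = 0.6195.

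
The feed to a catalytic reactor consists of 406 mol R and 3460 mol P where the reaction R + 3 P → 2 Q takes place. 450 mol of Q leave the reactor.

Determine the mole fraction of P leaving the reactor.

0.815

For Q: n = n₀ + 2ξ → 450 = 0 + 2ξ, giving ξ = 225 mol.
Outlet amounts (n = n₀ + ν ξ):
  R: 406 − 1(225) = 181
  P: 3460 − 3(225) = 2785
  Q: 0 + 2(225) = 450
Total out = 3416 mol; y_P = 2785 / 3416 = 0.8153.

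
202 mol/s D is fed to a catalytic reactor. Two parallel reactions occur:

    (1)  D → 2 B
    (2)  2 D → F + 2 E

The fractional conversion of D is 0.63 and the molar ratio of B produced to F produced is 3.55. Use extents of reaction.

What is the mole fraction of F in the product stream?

0.114

Conversion of D: D consumed = 0.63 × 202 = 127.3 mol/s = 1ξ₁ + 2ξ₂.
Selectivity: 2ξ₁ / (1ξ₂) = 3.55 → ξ₁ = 1.775 ξ₂.
Substitute: (1·1.775 + 2) ξ₂ = 127.3 → ξ₂ = 33.71 mol/s, ξ₁ = 59.84 mol/s.
Outlet amounts (n = n₀ + Σ ν·ξ):
  D: 202 − 1(59.84) − 2(33.71) = 74.74
  B: 0 + 2(59.84) = 119.7
  F: 0 + 1(33.71) = 33.71
  E: 0 + 2(33.71) = 67.42
Total out = 295.5 mol/s; y_F = 33.71 / 295.5 = 0.1141.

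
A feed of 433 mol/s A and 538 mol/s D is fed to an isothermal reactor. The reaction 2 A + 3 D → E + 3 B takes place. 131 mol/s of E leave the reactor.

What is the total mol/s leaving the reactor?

840 mol/s

For E: n = n₀ + 1ξ → 131 = 0 + 1ξ, giving ξ = 131 mol/s.
Outlet amounts (n = n₀ + ν ξ):
  A: 433 − 2(131) = 171
  D: 538 − 3(131) = 145
  E: 0 + 1(131) = 131
  B: 0 + 3(131) = 393
Total out = 171 + 145 + 131 + 393 = 840 mol/s.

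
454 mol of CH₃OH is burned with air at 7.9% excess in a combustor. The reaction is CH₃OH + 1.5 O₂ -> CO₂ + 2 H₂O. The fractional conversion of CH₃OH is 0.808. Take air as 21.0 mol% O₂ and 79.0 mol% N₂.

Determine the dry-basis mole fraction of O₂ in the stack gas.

Stoichiometric O₂ = 1.5 × 454 = 681 mol; O₂ fed = 681 × 1.079 = 734.8 mol.
N₂ fed = 734.8 × 79/21 = 2764 mol.
Fuel reacted = 0.808 × 454 → ξ = 366.8 mol.
Outlet (n = n₀ + ν ξ):
  CH₃OH: 454 − 1(366.8) = 87.17
  O₂: 734.8 − 1.5(366.8) = 184.6
  N₂: 2764 (inert)
  CO₂: 0 + 1(366.8) = 366.8
  H₂O: 0 + 2(366.8) = 733.7
Dry total = 3403 mol; y_O₂ (dry) = 184.6 / 3403 = 0.05424.

0.0542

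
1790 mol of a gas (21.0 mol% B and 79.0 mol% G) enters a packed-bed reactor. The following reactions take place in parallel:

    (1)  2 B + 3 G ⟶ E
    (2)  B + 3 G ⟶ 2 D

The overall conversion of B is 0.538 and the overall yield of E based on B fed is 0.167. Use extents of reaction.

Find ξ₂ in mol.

ξ₂ = 76.7 mol

Yield of E: 1ξ₁ / 375.9 = 0.167 → ξ₁ = 62.78 mol.
Conversion of B: 2ξ₁ + 1ξ₂ = 0.538 × 375.9 = 202.2 → ξ₂ = 76.68 mol.
Outlet amounts (n = n₀ + Σ ν·ξ):
  B: 375.9 − 2(62.78) − 1(76.68) = 173.7
  G: 1414 − 3(62.78) − 3(76.68) = 995.7
  E: 0 + 1(62.78) = 62.78
  D: 0 + 2(76.68) = 153.4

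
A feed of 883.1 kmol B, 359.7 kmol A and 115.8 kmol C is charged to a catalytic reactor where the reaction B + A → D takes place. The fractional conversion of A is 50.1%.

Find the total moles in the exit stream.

1180 kmol

A reacted = 0.501 × 359.7 = 180.2 kmol; ν_A = −1, so ξ = 180.2/1 = 180.2 kmol.
Outlet amounts (n = n₀ + ν ξ):
  B: 883.1 − 1(180.2) = 702.9
  A: 359.7 − 1(180.2) = 179.5
  D: 0 + 1(180.2) = 180.2
  C: 115.8 (inert)
Total out = 702.9 + 179.5 + 180.2 + 115.8 = 1178 kmol.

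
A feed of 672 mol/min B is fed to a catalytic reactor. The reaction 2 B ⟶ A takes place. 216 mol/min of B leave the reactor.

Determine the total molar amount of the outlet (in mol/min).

444 mol/min

For B: n = n₀ − 2ξ → 216 = 672 − 2ξ, giving ξ = 228 mol/min.
Outlet amounts (n = n₀ + ν ξ):
  B: 672 − 2(228) = 216
  A: 0 + 1(228) = 228
Total out = 216 + 228 = 444 mol/min.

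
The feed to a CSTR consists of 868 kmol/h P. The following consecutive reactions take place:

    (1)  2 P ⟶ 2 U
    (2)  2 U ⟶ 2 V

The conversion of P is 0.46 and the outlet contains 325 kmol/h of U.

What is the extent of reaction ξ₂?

Conversion of P: P consumed = 2ξ₁ = 0.46 × 868 → ξ₁ = 199.6 kmol/h.
U balance: n_U = 0 + 2ξ₁ − 2ξ₂ = 325 → ξ₂ = (2·199.6 − 325)/2 = 37.14 kmol/h.
Outlet amounts (n = n₀ + Σ ν·ξ):
  P: 868 − 2(199.6) = 468.7
  U: 0 + 2(199.6) − 2(37.14) = 325
  V: 0 + 2(37.14) = 74.28

ξ₂ = 37.1 kmol/h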